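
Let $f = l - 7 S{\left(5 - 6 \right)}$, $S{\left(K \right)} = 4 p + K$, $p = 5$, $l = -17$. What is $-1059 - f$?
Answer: $-909$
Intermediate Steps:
$S{\left(K \right)} = 20 + K$ ($S{\left(K \right)} = 4 \cdot 5 + K = 20 + K$)
$f = -150$ ($f = -17 - 7 \left(20 + \left(5 - 6\right)\right) = -17 - 7 \left(20 - 1\right) = -17 - 133 = -150$)
$-1059 - f = -1059 - -150 = -1059 + 150 = -909$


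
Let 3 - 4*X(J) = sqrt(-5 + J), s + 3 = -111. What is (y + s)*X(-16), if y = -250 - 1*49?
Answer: -1239/4 + 413*I*sqrt(21)/4 ≈ -309.75 + 473.15*I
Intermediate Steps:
s = -114 (s = -3 - 111 = -114)
X(J) = 3/4 - sqrt(-5 + J)/4
y = -299 (y = -250 - 49 = -299)
(y + s)*X(-16) = (-299 - 114)*(3/4 - sqrt(-5 - 16)/4) = -413*(3/4 - I*sqrt(21)/4) = -1239/4 + 413*I*sqrt(21)/4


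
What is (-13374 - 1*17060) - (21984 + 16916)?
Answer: -69334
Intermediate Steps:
(-13374 - 1*17060) - (21984 + 16916) = (-13374 - 17060) - 1*38900 = -30434 - 38900 = -69334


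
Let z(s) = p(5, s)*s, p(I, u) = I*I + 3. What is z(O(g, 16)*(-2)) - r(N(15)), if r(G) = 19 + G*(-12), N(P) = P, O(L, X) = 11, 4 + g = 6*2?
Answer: -455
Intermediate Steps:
g = 8 (g = -4 + 6*2 = -4 + 12 = 8)
p(I, u) = 3 + I² (p(I, u) = I² + 3 = 3 + I²)
z(s) = 28*s (z(s) = (3 + 5²)*s = (3 + 25)*s = 28*s)
r(G) = 19 - 12*G
z(O(g, 16)*(-2)) - r(N(15)) = 28*(11*(-2)) - (19 - 12*15) = 28*(-22) - (19 - 180) = -616 - 1*(-161) = -616 + 161 = -455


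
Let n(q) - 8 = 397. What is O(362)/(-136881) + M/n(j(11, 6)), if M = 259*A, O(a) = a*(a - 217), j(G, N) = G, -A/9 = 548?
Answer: -2158906238/684405 ≈ -3154.4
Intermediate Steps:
A = -4932 (A = -9*548 = -4932)
O(a) = a*(-217 + a)
n(q) = 405 (n(q) = 8 + 397 = 405)
M = -1277388 (M = 259*(-4932) = -1277388)
O(362)/(-136881) + M/n(j(11, 6)) = (362*(-217 + 362))/(-136881) - 1277388/405 = (362*145)*(-1/136881) - 1277388*1/405 = 52490*(-1/136881) - 141932/45 = -52490/136881 - 141932/45 = -2158906238/684405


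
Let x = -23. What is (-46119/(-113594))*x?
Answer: -1060737/113594 ≈ -9.3380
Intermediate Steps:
(-46119/(-113594))*x = -46119/(-113594)*(-23) = -46119*(-1/113594)*(-23) = (46119/113594)*(-23) = -1060737/113594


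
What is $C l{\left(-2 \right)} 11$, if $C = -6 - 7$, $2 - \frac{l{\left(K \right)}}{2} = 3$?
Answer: $286$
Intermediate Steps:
$l{\left(K \right)} = -2$ ($l{\left(K \right)} = 4 - 6 = -2$)
$C = -13$
$C l{\left(-2 \right)} 11 = \left(-13\right) \left(-2\right) 11 = 26 \cdot 11 = 286$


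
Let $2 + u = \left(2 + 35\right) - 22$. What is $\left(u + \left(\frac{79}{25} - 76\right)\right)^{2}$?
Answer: $\frac{2238016}{625} \approx 3580.8$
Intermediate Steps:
$u = 13$ ($u = -2 + \left(\left(2 + 35\right) - 22\right) = -2 + \left(37 - 22\right) = -2 + 15 = 13$)
$\left(u + \left(\frac{79}{25} - 76\right)\right)^{2} = \left(13 + \left(\frac{79}{25} - 76\right)\right)^{2} = \left(13 - \frac{1821}{25}\right)^{2} = \left(- \frac{1496}{25}\right)^{2} = \frac{2238016}{625}$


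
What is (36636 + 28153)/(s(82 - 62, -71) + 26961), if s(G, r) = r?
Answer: 64789/26890 ≈ 2.4094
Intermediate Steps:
(36636 + 28153)/(s(82 - 62, -71) + 26961) = (36636 + 28153)/(-71 + 26961) = 64789/26890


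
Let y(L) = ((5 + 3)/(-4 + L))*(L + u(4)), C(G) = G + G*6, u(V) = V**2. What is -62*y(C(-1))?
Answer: 4464/11 ≈ 405.82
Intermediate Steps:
C(G) = 7*G (C(G) = G + 6*G = 7*G)
y(L) = 8*(16 + L)/(-4 + L) (y(L) = ((5 + 3)/(-4 + L))*(L + 4**2) = (8/(-4 + L))*(L + 16) = (8/(-4 + L))*(16 + L) = 8*(16 + L)/(-4 + L))
-62*y(C(-1)) = -496*(16 + 7*(-1))/(-4 + 7*(-1)) = -496*(16 - 7)/(-4 - 7) = -496*9/(-11) = -496*(-1)*9/11 = -62*(-72/11) = 4464/11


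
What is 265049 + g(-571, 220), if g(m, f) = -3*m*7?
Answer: 277040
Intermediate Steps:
g(m, f) = -21*m
265049 + g(-571, 220) = 265049 - 21*(-571) = 265049 + 11991 = 277040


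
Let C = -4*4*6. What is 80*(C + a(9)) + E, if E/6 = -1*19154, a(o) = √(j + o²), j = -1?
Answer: -122604 + 320*√5 ≈ -1.2189e+5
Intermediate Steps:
a(o) = √(-1 + o²)
C = -96 (C = -16*6 = -96)
E = -114924 (E = 6*(-1*19154) = 6*(-19154) = -114924)
80*(C + a(9)) + E = 80*(-96 + √(-1 + 9²)) - 114924 = 80*(-96 + √(-1 + 81)) - 114924 = 80*(-96 + √80) - 114924 = 80*(-96 + 4*√5) - 114924 = (-7680 + 320*√5) - 114924 = -122604 + 320*√5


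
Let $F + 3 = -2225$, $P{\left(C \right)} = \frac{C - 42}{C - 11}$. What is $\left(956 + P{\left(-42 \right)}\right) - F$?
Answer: $\frac{168836}{53} \approx 3185.6$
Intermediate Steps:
$P{\left(C \right)} = \frac{-42 + C}{-11 + C}$
$F = -2228$ ($F = -3 - 2225 = -2228$)
$\left(956 + P{\left(-42 \right)}\right) - F = \left(956 + \frac{-42 - 42}{-11 - 42}\right) - -2228 = \left(956 + \frac{1}{-53} \left(-84\right)\right) + 2228 = \left(956 - - \frac{84}{53}\right) + 2228 = \left(956 + \frac{84}{53}\right) + 2228 = \frac{50752}{53} + 2228 = \frac{168836}{53}$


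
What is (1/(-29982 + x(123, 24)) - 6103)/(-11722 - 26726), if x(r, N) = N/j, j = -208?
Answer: 4757502131/29971561680 ≈ 0.15873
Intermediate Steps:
x(r, N) = -N/208 (x(r, N) = N/(-208) = N*(-1/208) = -N/208)
(1/(-29982 + x(123, 24)) - 6103)/(-11722 - 26726) = (1/(-29982 - 1/208*24) - 6103)/(-11722 - 26726) = (1/(-29982 - 3/26) - 6103)/(-38448) = (1/(-779535/26) - 6103)*(-1/38448) = (-26/779535 - 6103)*(-1/38448) = -4757502131/779535*(-1/38448) = 4757502131/29971561680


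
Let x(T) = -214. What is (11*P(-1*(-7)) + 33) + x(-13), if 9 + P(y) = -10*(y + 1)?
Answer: -1160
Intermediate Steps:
P(y) = -19 - 10*y (P(y) = -9 - 10*(y + 1) = -9 - 10*(1 + y) = -9 + (-10 - 10*y) = -19 - 10*y)
(11*P(-1*(-7)) + 33) + x(-13) = (11*(-19 - (-10)*(-7)) + 33) - 214 = (11*(-19 - 10*7) + 33) - 214 = (11*(-19 - 70) + 33) - 214 = (11*(-89) + 33) - 214 = (-979 + 33) - 214 = -946 - 214 = -1160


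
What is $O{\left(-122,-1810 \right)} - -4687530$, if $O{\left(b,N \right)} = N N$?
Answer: $7963630$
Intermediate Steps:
$O{\left(b,N \right)} = N^{2}$
$O{\left(-122,-1810 \right)} - -4687530 = \left(-1810\right)^{2} - -4687530 = 3276100 + 4687530 = 7963630$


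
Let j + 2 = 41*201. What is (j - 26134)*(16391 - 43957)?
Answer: 493293570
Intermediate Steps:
j = 8239 (j = -2 + 41*201 = -2 + 8241 = 8239)
(j - 26134)*(16391 - 43957) = (8239 - 26134)*(16391 - 43957) = -17895*(-27566) = 493293570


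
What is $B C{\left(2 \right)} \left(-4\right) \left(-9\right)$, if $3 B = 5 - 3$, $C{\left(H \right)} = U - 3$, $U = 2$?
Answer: $-24$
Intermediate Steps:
$C{\left(H \right)} = -1$ ($C{\left(H \right)} = 2 - 3 = -1$)
$B = \frac{2}{3}$ ($B = \frac{5 - 3}{3} = \frac{1}{3} \cdot 2 = \frac{2}{3} \approx 0.66667$)
$B C{\left(2 \right)} \left(-4\right) \left(-9\right) = \frac{2 \left(\left(-1\right) \left(-4\right)\right)}{3} \left(-9\right) = \frac{2}{3} \cdot 4 \left(-9\right) = \frac{8}{3} \left(-9\right) = -24$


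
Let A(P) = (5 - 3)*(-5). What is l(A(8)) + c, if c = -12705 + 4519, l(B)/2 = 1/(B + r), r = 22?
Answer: -49115/6 ≈ -8185.8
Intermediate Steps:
A(P) = -10 (A(P) = 2*(-5) = -10)
l(B) = 2/(22 + B) (l(B) = 2/(B + 22) = 2/(22 + B))
c = -8186
l(A(8)) + c = 2/(22 - 10) - 8186 = 2/12 - 8186 = 2*(1/12) - 8186 = ⅙ - 8186 = -49115/6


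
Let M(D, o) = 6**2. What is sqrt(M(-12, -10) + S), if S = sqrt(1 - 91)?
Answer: sqrt(36 + 3*I*sqrt(10)) ≈ 6.051 + 0.78391*I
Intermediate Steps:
M(D, o) = 36
S = 3*I*sqrt(10) (S = sqrt(-90) = 3*I*sqrt(10) ≈ 9.4868*I)
sqrt(M(-12, -10) + S) = sqrt(36 + 3*I*sqrt(10))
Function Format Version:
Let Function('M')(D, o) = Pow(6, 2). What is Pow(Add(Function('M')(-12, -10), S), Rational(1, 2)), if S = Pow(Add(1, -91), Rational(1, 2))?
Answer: Pow(Add(36, Mul(3, I, Pow(10, Rational(1, 2)))), Rational(1, 2)) ≈ Add(6.0510, Mul(0.78391, I))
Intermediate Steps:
Function('M')(D, o) = 36
S = Mul(3, I, Pow(10, Rational(1, 2))) (S = Pow(-90, Rational(1, 2)) = Mul(3, I, Pow(10, Rational(1, 2))) ≈ Mul(9.4868, I))
Pow(Add(Function('M')(-12, -10), S), Rational(1, 2)) = Pow(Add(36, Mul(3, I, Pow(10, Rational(1, 2)))), Rational(1, 2))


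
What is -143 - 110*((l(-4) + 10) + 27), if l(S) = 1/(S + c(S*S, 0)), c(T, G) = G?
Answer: -8371/2 ≈ -4185.5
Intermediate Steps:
l(S) = 1/S (l(S) = 1/(S + 0) = 1/S)
-143 - 110*((l(-4) + 10) + 27) = -143 - 110*((1/(-4) + 10) + 27) = -143 - 110*((-¼ + 10) + 27) = -143 - 110*(39/4 + 27) = -143 - 110*147/4 = -143 - 8085/2 = -8371/2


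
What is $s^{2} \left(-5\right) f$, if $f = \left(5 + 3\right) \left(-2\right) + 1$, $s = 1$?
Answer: $75$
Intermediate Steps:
$f = -15$ ($f = 8 \left(-2\right) + 1 = -16 + 1 = -15$)
$s^{2} \left(-5\right) f = 1^{2} \left(-5\right) \left(-15\right) = 1 \left(-5\right) \left(-15\right) = \left(-5\right) \left(-15\right) = 75$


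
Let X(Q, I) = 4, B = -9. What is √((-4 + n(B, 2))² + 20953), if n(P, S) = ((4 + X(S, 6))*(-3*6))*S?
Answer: √106217 ≈ 325.91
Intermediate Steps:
n(P, S) = -144*S (n(P, S) = ((4 + 4)*(-3*6))*S = (8*(-18))*S = -144*S)
√((-4 + n(B, 2))² + 20953) = √((-4 - 144*2)² + 20953) = √((-4 - 288)² + 20953) = √((-292)² + 20953) = √(85264 + 20953) = √106217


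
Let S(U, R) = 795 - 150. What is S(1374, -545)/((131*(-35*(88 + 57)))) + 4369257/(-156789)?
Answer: -64553164754/2316383265 ≈ -27.868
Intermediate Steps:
S(U, R) = 645
S(1374, -545)/((131*(-35*(88 + 57)))) + 4369257/(-156789) = 645/((131*(-35*(88 + 57)))) + 4369257/(-156789) = 645/((131*(-35*145))) + 4369257*(-1/156789) = 645/((131*(-5075))) - 485473/17421 = 645/(-664825) - 485473/17421 = 645*(-1/664825) - 485473/17421 = -129/132965 - 485473/17421 = -64553164754/2316383265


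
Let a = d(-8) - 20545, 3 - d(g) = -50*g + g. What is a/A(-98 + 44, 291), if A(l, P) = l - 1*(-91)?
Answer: -20934/37 ≈ -565.78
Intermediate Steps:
d(g) = 3 + 49*g (d(g) = 3 - (-50*g + g) = 3 - (-49)*g = 3 + 49*g)
A(l, P) = 91 + l (A(l, P) = l + 91 = 91 + l)
a = -20934 (a = (3 + 49*(-8)) - 20545 = (3 - 392) - 20545 = -389 - 20545 = -20934)
a/A(-98 + 44, 291) = -20934/(91 + (-98 + 44)) = -20934/(91 - 54) = -20934/37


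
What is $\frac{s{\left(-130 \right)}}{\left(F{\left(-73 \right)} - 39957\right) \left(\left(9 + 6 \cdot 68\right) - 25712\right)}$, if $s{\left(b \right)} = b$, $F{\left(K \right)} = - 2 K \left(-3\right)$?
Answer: $- \frac{26}{204358305} \approx -1.2723 \cdot 10^{-7}$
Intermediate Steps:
$F{\left(K \right)} = 6 K$
$\frac{s{\left(-130 \right)}}{\left(F{\left(-73 \right)} - 39957\right) \left(\left(9 + 6 \cdot 68\right) - 25712\right)} = - \frac{130}{\left(6 \left(-73\right) - 39957\right) \left(\left(9 + 6 \cdot 68\right) - 25712\right)} = - \frac{130}{\left(-438 - 39957\right) \left(\left(9 + 408\right) - 25712\right)} = - \frac{130}{\left(-40395\right) \left(417 - 25712\right)} = - \frac{130}{\left(-40395\right) \left(-25295\right)} = - \frac{130}{1021791525} = \left(-130\right) \frac{1}{1021791525} = - \frac{26}{204358305}$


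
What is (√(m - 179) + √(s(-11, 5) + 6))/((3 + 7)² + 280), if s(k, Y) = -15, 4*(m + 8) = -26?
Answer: 3*I*(2 + √86)/760 ≈ 0.044501*I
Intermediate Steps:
m = -29/2 (m = -8 + (¼)*(-26) = -8 - 13/2 = -29/2 ≈ -14.500)
(√(m - 179) + √(s(-11, 5) + 6))/((3 + 7)² + 280) = (√(-29/2 - 179) + √(-15 + 6))/((3 + 7)² + 280) = (√(-387/2) + √(-9))/(10² + 280) = (3*I*√86/2 + 3*I)/(100 + 280) = (3*I + 3*I*√86/2)/380 = (3*I + 3*I*√86/2)*(1/380) = 3*I/380 + 3*I*√86/760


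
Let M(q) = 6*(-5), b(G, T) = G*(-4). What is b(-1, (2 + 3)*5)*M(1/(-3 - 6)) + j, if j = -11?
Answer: -131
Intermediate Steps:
b(G, T) = -4*G
M(q) = -30
b(-1, (2 + 3)*5)*M(1/(-3 - 6)) + j = -4*(-1)*(-30) - 11 = 4*(-30) - 11 = -120 - 11 = -131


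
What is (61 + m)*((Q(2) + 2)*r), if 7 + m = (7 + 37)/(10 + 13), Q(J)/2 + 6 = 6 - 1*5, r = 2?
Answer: -20576/23 ≈ -894.61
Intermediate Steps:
Q(J) = -10 (Q(J) = -12 + 2*(6 - 1*5) = -12 + 2*(6 - 5) = -12 + 2*1 = -12 + 2 = -10)
m = -117/23 (m = -7 + (7 + 37)/(10 + 13) = -7 + 44/23 = -117/23 ≈ -5.0870)
(61 + m)*((Q(2) + 2)*r) = (61 - 117/23)*((-10 + 2)*2) = 1286*(-8*2)/23 = (1286/23)*(-16) = -20576/23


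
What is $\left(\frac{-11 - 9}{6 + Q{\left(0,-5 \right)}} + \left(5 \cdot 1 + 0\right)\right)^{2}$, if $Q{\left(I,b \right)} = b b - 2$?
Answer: $\frac{15625}{841} \approx 18.579$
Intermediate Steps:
$Q{\left(I,b \right)} = -2 + b^{2}$ ($Q{\left(I,b \right)} = b^{2} - 2 = -2 + b^{2}$)
$\left(\frac{-11 - 9}{6 + Q{\left(0,-5 \right)}} + \left(5 \cdot 1 + 0\right)\right)^{2} = \left(\frac{-11 - 9}{6 - \left(2 - \left(-5\right)^{2}\right)} + \left(5 \cdot 1 + 0\right)\right)^{2} = \left(- \frac{20}{6 + \left(-2 + 25\right)} + \left(5 + 0\right)\right)^{2} = \left(- \frac{20}{6 + 23} + 5\right)^{2} = \left(- \frac{20}{29} + 5\right)^{2} = \left(\frac{125}{29}\right)^{2} = \frac{15625}{841}$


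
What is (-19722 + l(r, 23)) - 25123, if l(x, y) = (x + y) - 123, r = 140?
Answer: -44805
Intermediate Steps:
l(x, y) = -123 + x + y
(-19722 + l(r, 23)) - 25123 = (-19722 + (-123 + 140 + 23)) - 25123 = (-19722 + 40) - 25123 = -19682 - 25123 = -44805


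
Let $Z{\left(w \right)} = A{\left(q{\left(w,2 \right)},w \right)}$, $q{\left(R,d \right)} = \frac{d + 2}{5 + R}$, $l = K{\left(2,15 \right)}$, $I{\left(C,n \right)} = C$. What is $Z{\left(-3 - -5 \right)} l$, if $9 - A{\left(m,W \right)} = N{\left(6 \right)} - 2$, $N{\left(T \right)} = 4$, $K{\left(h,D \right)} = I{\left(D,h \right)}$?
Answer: $105$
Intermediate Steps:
$K{\left(h,D \right)} = D$
$l = 15$
$q{\left(R,d \right)} = \frac{2 + d}{5 + R}$
$A{\left(m,W \right)} = 7$ ($A{\left(m,W \right)} = 9 - \left(4 - 2\right) = 9 - 2 = 7$)
$Z{\left(w \right)} = 7$
$Z{\left(-3 - -5 \right)} l = 7 \cdot 15 = 105$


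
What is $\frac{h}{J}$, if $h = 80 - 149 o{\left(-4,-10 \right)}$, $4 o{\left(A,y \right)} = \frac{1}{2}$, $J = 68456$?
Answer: $\frac{491}{547648} \approx 0.00089656$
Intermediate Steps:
$o{\left(A,y \right)} = \frac{1}{8}$ ($o{\left(A,y \right)} = \frac{1}{4 \cdot 2} = \frac{1}{4} \cdot \frac{1}{2} = \frac{1}{8}$)
$h = \frac{491}{8}$ ($h = 80 - \frac{149}{8} = \frac{491}{8} \approx 61.375$)
$\frac{h}{J} = \frac{491}{8 \cdot 68456} = \frac{491}{8} \cdot \frac{1}{68456} = \frac{491}{547648}$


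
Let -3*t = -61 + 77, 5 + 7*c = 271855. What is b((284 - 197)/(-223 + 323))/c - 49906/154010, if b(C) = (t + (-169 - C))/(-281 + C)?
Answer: -114009591886063/351851279112150 ≈ -0.32403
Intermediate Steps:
c = 271850/7 (c = -5/7 + (⅐)*271855 = -5/7 + 271855/7 = 271850/7 ≈ 38836.)
t = -16/3 (t = -(-61 + 77)/3 = -⅓*16 = -16/3 ≈ -5.3333)
b(C) = (-523/3 - C)/(-281 + C) (b(C) = (-16/3 + (-169 - C))/(-281 + C) = (-523/3 - C)/(-281 + C))
b((284 - 197)/(-223 + 323))/c - 49906/154010 = ((-523/3 - (284 - 197)/(-223 + 323))/(-281 + (284 - 197)/(-223 + 323)))/(271850/7) - 49906/154010 = ((-523/3 - 87/100)/(-281 + 87/100))*(7/271850) - 49906*1/154010 = ((-523/3 - 87/100)/(-281 + 87*(1/100)))*(7/271850) - 24953/77005 = ((-523/3 - 1*87/100)/(-281 + 87/100))*(7/271850) - 24953/77005 = ((-523/3 - 87/100)/(-28013/100))*(7/271850) - 24953/77005 = -100/28013*(-52561/300)*(7/271850) - 24953/77005 = (52561/84039)*(7/271850) - 24953/77005 = 367927/22846002150 - 24953/77005 = -114009591886063/351851279112150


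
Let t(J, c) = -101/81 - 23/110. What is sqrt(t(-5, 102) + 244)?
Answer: sqrt(237717370)/990 ≈ 15.574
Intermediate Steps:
t(J, c) = -12973/8910 (t(J, c) = -101*1/81 - 23*1/110 = -101/81 - 23/110 = -12973/8910)
sqrt(t(-5, 102) + 244) = sqrt(-12973/8910 + 244) = sqrt(2161067/8910) = sqrt(237717370)/990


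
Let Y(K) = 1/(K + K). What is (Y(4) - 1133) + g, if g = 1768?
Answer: 5081/8 ≈ 635.13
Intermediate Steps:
Y(K) = 1/(2*K)
(Y(4) - 1133) + g = ((½)/4 - 1133) + 1768 = ((½)*(¼) - 1133) + 1768 = (⅛ - 1133) + 1768 = -9063/8 + 1768 = 5081/8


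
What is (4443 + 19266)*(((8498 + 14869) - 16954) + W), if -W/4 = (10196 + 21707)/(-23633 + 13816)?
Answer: 1495659338397/9817 ≈ 1.5235e+8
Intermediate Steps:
W = 127612/9817 (W = -4*(10196 + 21707)/(-23633 + 13816) = -127612/(-9817) = -127612*(-1)/9817 = -4*(-31903/9817) = 127612/9817 ≈ 12.999)
(4443 + 19266)*(((8498 + 14869) - 16954) + W) = (4443 + 19266)*(((8498 + 14869) - 16954) + 127612/9817) = 23709*((23367 - 16954) + 127612/9817) = 23709*(6413 + 127612/9817) = 23709*(63084033/9817) = 1495659338397/9817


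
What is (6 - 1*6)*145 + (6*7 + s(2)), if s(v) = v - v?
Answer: 42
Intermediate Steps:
s(v) = 0
(6 - 1*6)*145 + (6*7 + s(2)) = (6 - 1*6)*145 + (6*7 + 0) = (6 - 6)*145 + (42 + 0) = 0*145 + 42 = 0 + 42 = 42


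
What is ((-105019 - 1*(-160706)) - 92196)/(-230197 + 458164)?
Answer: -36509/227967 ≈ -0.16015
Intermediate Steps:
((-105019 - 1*(-160706)) - 92196)/(-230197 + 458164) = ((-105019 + 160706) - 92196)/227967 = (55687 - 92196)*(1/227967) = -36509*1/227967 = -36509/227967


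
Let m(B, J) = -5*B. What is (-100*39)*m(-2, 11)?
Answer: -39000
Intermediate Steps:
(-100*39)*m(-2, 11) = (-100*39)*(-5*(-2)) = -3900*10 = -39000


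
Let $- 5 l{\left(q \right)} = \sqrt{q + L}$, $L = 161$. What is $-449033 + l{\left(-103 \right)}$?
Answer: $-449033 - \frac{\sqrt{58}}{5} \approx -4.4903 \cdot 10^{5}$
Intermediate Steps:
$l{\left(q \right)} = - \frac{\sqrt{161 + q}}{5}$ ($l{\left(q \right)} = - \frac{\sqrt{q + 161}}{5} = - \frac{\sqrt{161 + q}}{5}$)
$-449033 + l{\left(-103 \right)} = -449033 - \frac{\sqrt{161 - 103}}{5} = -449033 - \frac{\sqrt{58}}{5}$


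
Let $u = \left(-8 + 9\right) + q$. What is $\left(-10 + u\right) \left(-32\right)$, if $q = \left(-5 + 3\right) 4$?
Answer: $544$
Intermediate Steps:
$q = -8$ ($q = \left(-2\right) 4 = -8$)
$u = -7$ ($u = \left(-8 + 9\right) - 8 = 1 - 8 = -7$)
$\left(-10 + u\right) \left(-32\right) = \left(-10 - 7\right) \left(-32\right) = \left(-17\right) \left(-32\right) = 544$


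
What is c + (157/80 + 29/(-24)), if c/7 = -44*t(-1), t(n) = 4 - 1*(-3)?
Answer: -517259/240 ≈ -2155.2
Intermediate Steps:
t(n) = 7 (t(n) = 4 + 3 = 7)
c = -2156 (c = 7*(-44*7) = 7*(-308) = -2156)
c + (157/80 + 29/(-24)) = -2156 + (157/80 + 29/(-24)) = -2156 + (157*(1/80) + 29*(-1/24)) = -2156 + (157/80 - 29/24) = -2156 + 181/240 = -517259/240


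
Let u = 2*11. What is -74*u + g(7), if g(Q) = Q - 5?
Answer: -1626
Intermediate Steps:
g(Q) = -5 + Q
u = 22
-74*u + g(7) = -74*22 + (-5 + 7) = -1628 + 2 = -1626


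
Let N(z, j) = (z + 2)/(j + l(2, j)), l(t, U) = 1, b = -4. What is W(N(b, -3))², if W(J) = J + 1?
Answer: 4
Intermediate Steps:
N(z, j) = (2 + z)/(1 + j) (N(z, j) = (z + 2)/(j + 1) = (2 + z)/(1 + j))
W(J) = 1 + J
W(N(b, -3))² = (1 + (2 - 4)/(1 - 3))² = (1 - 2/(-2))² = (1 - ½*(-2))² = (1 + 1)² = 2² = 4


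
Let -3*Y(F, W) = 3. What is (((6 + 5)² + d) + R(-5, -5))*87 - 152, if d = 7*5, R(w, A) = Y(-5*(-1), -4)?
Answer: 13333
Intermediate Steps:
Y(F, W) = -1 (Y(F, W) = -⅓*3 = -1)
R(w, A) = -1
d = 35
(((6 + 5)² + d) + R(-5, -5))*87 - 152 = (((6 + 5)² + 35) - 1)*87 - 152 = ((11² + 35) - 1)*87 - 152 = ((121 + 35) - 1)*87 - 152 = (156 - 1)*87 - 152 = 155*87 - 152 = 13485 - 152 = 13333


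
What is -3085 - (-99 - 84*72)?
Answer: 3062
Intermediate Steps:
-3085 - (-99 - 84*72) = -3085 - (-99 - 6048) = -3085 - 1*(-6147) = -3085 + 6147 = 3062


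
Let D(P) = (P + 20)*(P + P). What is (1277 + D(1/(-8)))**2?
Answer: 1656897025/1024 ≈ 1.6181e+6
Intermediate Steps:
D(P) = 2*P*(20 + P) (D(P) = (20 + P)*(2*P) = 2*P*(20 + P))
(1277 + D(1/(-8)))**2 = (1277 + 2*(20 + 1/(-8))/(-8))**2 = (1277 + 2*(-1/8)*(20 - 1/8))**2 = (1277 + 2*(-1/8)*(159/8))**2 = (1277 - 159/32)**2 = (40705/32)**2 = 1656897025/1024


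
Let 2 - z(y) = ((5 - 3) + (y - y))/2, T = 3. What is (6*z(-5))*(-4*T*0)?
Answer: 0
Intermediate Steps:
z(y) = 1 (z(y) = 2 - ((5 - 3) + (y - y))/2 = 2 - (2 + 0)/2 = 2 - 2/2 = 2 - 1*1 = 2 - 1 = 1)
(6*z(-5))*(-4*T*0) = (6*1)*(-4*3*0) = 6*(-12*0) = 6*0 = 0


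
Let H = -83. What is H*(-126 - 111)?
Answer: 19671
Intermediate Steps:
H*(-126 - 111) = -83*(-126 - 111) = -83*(-237) = 19671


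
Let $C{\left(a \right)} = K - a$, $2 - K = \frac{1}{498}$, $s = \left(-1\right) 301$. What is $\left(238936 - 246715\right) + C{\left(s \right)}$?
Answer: $- \frac{3723049}{498} \approx -7476.0$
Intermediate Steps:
$s = -301$
$K = \frac{995}{498}$ ($K = 2 - \frac{1}{498} = \frac{995}{498} \approx 1.998$)
$C{\left(a \right)} = \frac{995}{498} - a$
$\left(238936 - 246715\right) + C{\left(s \right)} = \left(238936 - 246715\right) + \left(\frac{995}{498} - -301\right) = -7779 + \left(\frac{995}{498} + 301\right) = -7779 + \frac{150893}{498} = - \frac{3723049}{498}$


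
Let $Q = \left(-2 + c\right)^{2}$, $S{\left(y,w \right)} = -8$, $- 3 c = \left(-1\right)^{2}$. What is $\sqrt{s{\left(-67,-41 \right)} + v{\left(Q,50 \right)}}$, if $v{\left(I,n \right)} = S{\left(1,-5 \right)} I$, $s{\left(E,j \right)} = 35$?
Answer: $\frac{i \sqrt{77}}{3} \approx 2.925 i$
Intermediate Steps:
$c = - \frac{1}{3}$ ($c = - \frac{\left(-1\right)^{2}}{3} = \left(- \frac{1}{3}\right) 1 = - \frac{1}{3} \approx -0.33333$)
$Q = \frac{49}{9}$ ($Q = \left(-2 - \frac{1}{3}\right)^{2} = \left(- \frac{7}{3}\right)^{2} = \frac{49}{9} \approx 5.4444$)
$v{\left(I,n \right)} = - 8 I$
$\sqrt{s{\left(-67,-41 \right)} + v{\left(Q,50 \right)}} = \sqrt{35 - \frac{392}{9}} = \sqrt{- \frac{77}{9}} = \frac{i \sqrt{77}}{3}$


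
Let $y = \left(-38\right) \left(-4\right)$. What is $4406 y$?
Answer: $669712$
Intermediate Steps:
$y = 152$
$4406 y = 4406 \cdot 152 = 669712$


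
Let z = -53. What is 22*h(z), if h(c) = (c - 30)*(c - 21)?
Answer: 135124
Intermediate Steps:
h(c) = (-30 + c)*(-21 + c)
22*h(z) = 22*(630 + (-53)**2 - 51*(-53)) = 22*(630 + 2809 + 2703) = 22*6142 = 135124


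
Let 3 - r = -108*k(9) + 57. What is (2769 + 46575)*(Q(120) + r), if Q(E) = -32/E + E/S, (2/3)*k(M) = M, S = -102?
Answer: 5882660096/85 ≈ 6.9208e+7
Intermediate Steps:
k(M) = 3*M/2
Q(E) = -32/E - E/102 (Q(E) = -32/E + E/(-102) = -32/E + E*(-1/102) = -32/E - E/102)
r = 1404 (r = 3 - (-162*9 + 57) = 3 - (-108*27/2 + 57) = 3 - (-1458 + 57) = 3 - 1*(-1401) = 3 + 1401 = 1404)
(2769 + 46575)*(Q(120) + r) = (2769 + 46575)*((-32/120 - 1/102*120) + 1404) = 49344*((-32*1/120 - 20/17) + 1404) = 49344*((-4/15 - 20/17) + 1404) = 49344*(-368/255 + 1404) = 49344*(357652/255) = 5882660096/85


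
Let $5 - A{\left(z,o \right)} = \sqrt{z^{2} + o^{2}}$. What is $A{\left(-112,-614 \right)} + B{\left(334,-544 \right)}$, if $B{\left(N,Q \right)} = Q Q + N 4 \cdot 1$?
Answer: $297277 - 2 \sqrt{97385} \approx 2.9665 \cdot 10^{5}$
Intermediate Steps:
$B{\left(N,Q \right)} = Q^{2} + 4 N$ ($B{\left(N,Q \right)} = Q^{2} + 4 N 1 = Q^{2} + 4 N$)
$A{\left(z,o \right)} = 5 - \sqrt{o^{2} + z^{2}}$ ($A{\left(z,o \right)} = 5 - \sqrt{z^{2} + o^{2}} = 5 - \sqrt{o^{2} + z^{2}}$)
$A{\left(-112,-614 \right)} + B{\left(334,-544 \right)} = \left(5 - \sqrt{\left(-614\right)^{2} + \left(-112\right)^{2}}\right) + \left(\left(-544\right)^{2} + 4 \cdot 334\right) = \left(5 - \sqrt{376996 + 12544}\right) + \left(295936 + 1336\right) = \left(5 - \sqrt{389540}\right) + 297272 = \left(5 - 2 \sqrt{97385}\right) + 297272 = 297277 - 2 \sqrt{97385}$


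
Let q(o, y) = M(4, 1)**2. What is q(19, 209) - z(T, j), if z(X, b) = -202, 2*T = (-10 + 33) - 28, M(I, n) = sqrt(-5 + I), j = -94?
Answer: 201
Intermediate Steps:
T = -5/2 (T = ((-10 + 33) - 28)/2 = (23 - 28)/2 = (1/2)*(-5) = -5/2 ≈ -2.5000)
q(o, y) = -1 (q(o, y) = (sqrt(-5 + 4))**2 = (sqrt(-1))**2 = I**2 = -1)
q(19, 209) - z(T, j) = -1 - 1*(-202) = -1 + 202 = 201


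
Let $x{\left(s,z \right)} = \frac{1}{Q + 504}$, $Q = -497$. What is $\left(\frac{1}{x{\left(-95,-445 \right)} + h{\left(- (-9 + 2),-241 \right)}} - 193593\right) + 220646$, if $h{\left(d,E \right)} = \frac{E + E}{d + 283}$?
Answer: $\frac{41714711}{1542} \approx 27052.0$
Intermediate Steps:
$x{\left(s,z \right)} = \frac{1}{7}$ ($x{\left(s,z \right)} = \frac{1}{-497 + 504} = \frac{1}{7}$)
$h{\left(d,E \right)} = \frac{2 E}{283 + d}$
$\left(\frac{1}{x{\left(-95,-445 \right)} + h{\left(- (-9 + 2),-241 \right)}} - 193593\right) + 220646 = \left(\frac{1}{\frac{1}{7} + 2 \left(-241\right) \frac{1}{283 - \left(-9 + 2\right)}} - 193593\right) + 220646 = \left(\frac{1}{\frac{1}{7} + 2 \left(-241\right) \frac{1}{283 - -7}} - 193593\right) + 220646 = \left(\frac{1}{\frac{1}{7} + 2 \left(-241\right) \frac{1}{283 + 7}} - 193593\right) + 220646 = \left(\frac{1}{\frac{1}{7} + 2 \left(-241\right) \frac{1}{290}} - 193593\right) + 220646 = \left(\frac{1}{\frac{1}{7} - \frac{241}{145}} - 193593\right) + 220646 = \left(\frac{1}{- \frac{1542}{1015}} - 193593\right) + 220646 = \left(- \frac{1015}{1542} - 193593\right) + 220646 = - \frac{298521421}{1542} + 220646 = \frac{41714711}{1542}$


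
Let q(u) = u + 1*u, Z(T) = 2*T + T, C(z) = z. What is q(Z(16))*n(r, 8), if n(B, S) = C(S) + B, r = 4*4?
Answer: 2304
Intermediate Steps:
Z(T) = 3*T
r = 16
n(B, S) = B + S (n(B, S) = S + B = B + S)
q(u) = 2*u (q(u) = u + u = 2*u)
q(Z(16))*n(r, 8) = (2*(3*16))*(16 + 8) = (2*48)*24 = 96*24 = 2304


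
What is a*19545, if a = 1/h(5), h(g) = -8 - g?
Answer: -19545/13 ≈ -1503.5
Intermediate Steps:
a = -1/13 (a = 1/(-8 - 1*5) = 1/(-8 - 5) = 1/(-13) = -1/13 ≈ -0.076923)
a*19545 = -1/13*19545 = -19545/13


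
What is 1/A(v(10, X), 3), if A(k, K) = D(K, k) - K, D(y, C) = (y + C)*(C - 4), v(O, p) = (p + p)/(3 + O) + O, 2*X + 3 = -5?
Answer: 169/10763 ≈ 0.015702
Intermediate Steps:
X = -4 (X = -3/2 + (½)*(-5) = -3/2 - 5/2 = -4)
v(O, p) = O + 2*p/(3 + O) (v(O, p) = (2*p)/(3 + O) + O = 2*p/(3 + O) + O = O + 2*p/(3 + O))
D(y, C) = (-4 + C)*(C + y) (D(y, C) = (C + y)*(-4 + C) = (-4 + C)*(C + y))
A(k, K) = k² - 5*K - 4*k + K*k (A(k, K) = (k² - 4*k - 4*K + k*K) - K = (k² - 4*k - 4*K + K*k) - K = (k² - 4*K - 4*k + K*k) - K = k² - 5*K - 4*k + K*k)
1/A(v(10, X), 3) = 1/(((10² + 2*(-4) + 3*10)/(3 + 10))² - 5*3 - 4*(10² + 2*(-4) + 3*10)/(3 + 10) + 3*((10² + 2*(-4) + 3*10)/(3 + 10))) = 1/(((100 - 8 + 30)/13)² - 15 - 4*(100 - 8 + 30)/13 + 3*((100 - 8 + 30)/13)) = 1/(((1/13)*122)² - 15 - 4*122/13 + 3*((1/13)*122)) = 1/((122/13)² - 15 - 4*122/13 + 3*(122/13)) = 1/(14884/169 - 15 - 488/13 + 366/13) = 1/(10763/169) = 169/10763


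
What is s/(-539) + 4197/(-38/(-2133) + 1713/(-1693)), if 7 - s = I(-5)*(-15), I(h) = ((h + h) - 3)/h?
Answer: -166720208953/39484445 ≈ -4222.4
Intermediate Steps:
I(h) = (-3 + 2*h)/h (I(h) = (2*h - 3)/h = (-3 + 2*h)/h)
s = 46 (s = 7 - (2 - 3/(-5))*(-15) = 7 - (2 - 3*(-1/5))*(-15) = 7 - (2 + 3/5)*(-15) = 7 - 13*(-15)/5 = 7 - 1*(-39) = 7 + 39 = 46)
s/(-539) + 4197/(-38/(-2133) + 1713/(-1693)) = 46/(-539) + 4197/(-38/(-2133) + 1713/(-1693)) = 46*(-1/539) + 4197/(-38*(-1/2133) + 1713*(-1/1693)) = -46/539 + 4197/(38/2133 - 1713/1693) = -46/539 + 4197/(-3589495/3611169) = -46/539 + 4197*(-3611169/3589495) = -46/539 - 15156076293/3589495 = -166720208953/39484445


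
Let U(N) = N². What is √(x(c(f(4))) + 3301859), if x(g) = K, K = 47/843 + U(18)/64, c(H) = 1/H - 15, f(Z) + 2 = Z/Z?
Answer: √37543462940361/3372 ≈ 1817.1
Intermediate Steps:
f(Z) = -1 (f(Z) = -2 + Z/Z = -2 + 1 = -1)
c(H) = -15 + 1/H
K = 69035/13488 (K = 47/843 + 18²/64 = 47*(1/843) + 324*(1/64) = 47/843 + 81/16 = 69035/13488 ≈ 5.1183)
x(g) = 69035/13488
√(x(c(f(4))) + 3301859) = √(69035/13488 + 3301859) = √(44535543227/13488) = √37543462940361/3372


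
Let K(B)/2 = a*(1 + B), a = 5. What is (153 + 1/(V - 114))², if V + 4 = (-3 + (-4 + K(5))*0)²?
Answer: 278088976/11881 ≈ 23406.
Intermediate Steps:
K(B) = 10 + 10*B (K(B) = 2*(5*(1 + B)) = 2*(5 + 5*B) = 10 + 10*B)
V = 5 (V = -4 + (-3 + (-4 + (10 + 10*5))*0)² = -4 + (-3 + (-4 + (10 + 50))*0)² = -4 + (-3 + (-4 + 60)*0)² = -4 + (-3 + 56*0)² = -4 + (-3 + 0)² = -4 + (-3)² = -4 + 9 = 5)
(153 + 1/(V - 114))² = (153 + 1/(5 - 114))² = (153 + 1/(-109))² = (153 - 1/109)² = (16676/109)² = 278088976/11881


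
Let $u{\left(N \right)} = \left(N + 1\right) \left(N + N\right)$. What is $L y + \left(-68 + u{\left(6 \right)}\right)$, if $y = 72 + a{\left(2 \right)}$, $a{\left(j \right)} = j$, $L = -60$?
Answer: $-4424$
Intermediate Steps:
$u{\left(N \right)} = 2 N \left(1 + N\right)$ ($u{\left(N \right)} = \left(1 + N\right) 2 N = 2 N \left(1 + N\right)$)
$y = 74$ ($y = 72 + 2 = 74$)
$L y + \left(-68 + u{\left(6 \right)}\right) = \left(-60\right) 74 - \left(68 - 12 \left(1 + 6\right)\right) = -4440 - \left(68 - 84\right) = -4440 + \left(-68 + 84\right) = -4440 + 16 = -4424$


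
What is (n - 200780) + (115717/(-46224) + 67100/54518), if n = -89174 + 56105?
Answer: -294656024236087/1260020016 ≈ -2.3385e+5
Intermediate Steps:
n = -33069
(n - 200780) + (115717/(-46224) + 67100/54518) = (-33069 - 200780) + (115717/(-46224) + 67100/54518) = -233849 + (115717*(-1/46224) + 67100*(1/54518)) = -233849 + (-115717/46224 + 33550/27259) = -233849 - 1603514503/1260020016 = -294656024236087/1260020016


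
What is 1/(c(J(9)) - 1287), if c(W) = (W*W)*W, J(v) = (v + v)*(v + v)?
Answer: 1/34010937 ≈ 2.9402e-8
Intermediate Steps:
J(v) = 4*v² (J(v) = (2*v)*(2*v) = 4*v²)
c(W) = W³ (c(W) = W²*W = W³)
1/(c(J(9)) - 1287) = 1/((4*9²)³ - 1287) = 1/((4*81)³ - 1287) = 1/(324³ - 1287) = 1/(34012224 - 1287) = 1/34010937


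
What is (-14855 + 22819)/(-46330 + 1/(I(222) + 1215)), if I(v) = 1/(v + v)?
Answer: -2148133702/12496613843 ≈ -0.17190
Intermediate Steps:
I(v) = 1/(2*v)
(-14855 + 22819)/(-46330 + 1/(I(222) + 1215)) = (-14855 + 22819)/(-46330 + 1/((½)/222 + 1215)) = 7964/(-46330 + 1/((½)*(1/222) + 1215)) = 7964/(-46330 + 1/(1/444 + 1215)) = 7964/(-46330 + 1/(539461/444)) = 7964/(-46330 + 444/539461) = 7964/(-24993227686/539461) = 7964*(-539461/24993227686) = -2148133702/12496613843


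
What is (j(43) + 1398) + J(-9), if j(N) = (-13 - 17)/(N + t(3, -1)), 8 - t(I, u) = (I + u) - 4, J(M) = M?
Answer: 73587/53 ≈ 1388.4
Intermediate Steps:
t(I, u) = 12 - I - u (t(I, u) = 8 - ((I + u) - 4) = 8 - (-4 + I + u) = 8 + (4 - I - u) = 12 - I - u)
j(N) = -30/(10 + N) (j(N) = (-13 - 17)/(N + (12 - 1*3 - 1*(-1))) = -30/(N + (12 - 3 + 1)) = -30/(N + 10) = -30/(10 + N))
(j(43) + 1398) + J(-9) = (-30/(10 + 43) + 1398) - 9 = (-30/53 + 1398) - 9 = 74064/53 - 9 = 73587/53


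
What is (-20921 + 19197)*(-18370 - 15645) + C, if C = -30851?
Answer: 58611009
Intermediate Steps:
(-20921 + 19197)*(-18370 - 15645) + C = (-20921 + 19197)*(-18370 - 15645) - 30851 = -1724*(-34015) - 30851 = 58641860 - 30851 = 58611009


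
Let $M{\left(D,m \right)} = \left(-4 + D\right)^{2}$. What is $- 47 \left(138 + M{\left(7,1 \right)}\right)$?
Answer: $-6909$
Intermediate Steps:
$- 47 \left(138 + M{\left(7,1 \right)}\right) = - 47 \left(138 + \left(-4 + 7\right)^{2}\right) = - 47 \left(138 + 3^{2}\right) = - 47 \left(138 + 9\right) = \left(-47\right) 147 = -6909$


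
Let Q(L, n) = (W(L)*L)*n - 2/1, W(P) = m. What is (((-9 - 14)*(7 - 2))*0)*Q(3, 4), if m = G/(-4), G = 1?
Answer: 0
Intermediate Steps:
m = -1/4 (m = 1/(-4) = 1*(-1/4) = -1/4 ≈ -0.25000)
W(P) = -1/4
Q(L, n) = -2 - L*n/4 (Q(L, n) = (-L/4)*n - 2/1 = -L*n/4 - 2*1 = -L*n/4 - 2 = -2 - L*n/4)
(((-9 - 14)*(7 - 2))*0)*Q(3, 4) = (((-9 - 14)*(7 - 2))*0)*(-2 - 1/4*3*4) = (-23*5*0)*(-2 - 3) = -115*0*(-5) = 0*(-5) = 0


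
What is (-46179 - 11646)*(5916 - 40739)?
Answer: 2013639975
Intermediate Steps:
(-46179 - 11646)*(5916 - 40739) = -57825*(-34823) = 2013639975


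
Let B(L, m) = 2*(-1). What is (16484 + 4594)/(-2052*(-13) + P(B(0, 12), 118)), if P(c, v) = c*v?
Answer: 10539/13220 ≈ 0.79720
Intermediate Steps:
B(L, m) = -2
(16484 + 4594)/(-2052*(-13) + P(B(0, 12), 118)) = (16484 + 4594)/(-2052*(-13) - 2*118) = 21078/(26676 - 236) = 21078/26440 = 21078*(1/26440) = 10539/13220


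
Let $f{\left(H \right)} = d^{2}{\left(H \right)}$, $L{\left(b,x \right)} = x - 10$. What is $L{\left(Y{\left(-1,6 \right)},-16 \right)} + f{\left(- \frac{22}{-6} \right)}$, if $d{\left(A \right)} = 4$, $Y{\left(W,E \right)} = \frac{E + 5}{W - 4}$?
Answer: $-10$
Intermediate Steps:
$Y{\left(W,E \right)} = \frac{5 + E}{-4 + W}$
$L{\left(b,x \right)} = -10 + x$ ($L{\left(b,x \right)} = x - 10 = -10 + x$)
$f{\left(H \right)} = 16$ ($f{\left(H \right)} = 4^{2} = 16$)
$L{\left(Y{\left(-1,6 \right)},-16 \right)} + f{\left(- \frac{22}{-6} \right)} = \left(-10 - 16\right) + 16 = -26 + 16 = -10$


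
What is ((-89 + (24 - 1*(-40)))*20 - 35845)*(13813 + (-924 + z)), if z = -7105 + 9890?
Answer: -569671530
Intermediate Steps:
z = 2785
((-89 + (24 - 1*(-40)))*20 - 35845)*(13813 + (-924 + z)) = ((-89 + (24 - 1*(-40)))*20 - 35845)*(13813 + (-924 + 2785)) = ((-89 + (24 + 40))*20 - 35845)*(13813 + 1861) = ((-89 + 64)*20 - 35845)*15674 = (-25*20 - 35845)*15674 = (-500 - 35845)*15674 = -36345*15674 = -569671530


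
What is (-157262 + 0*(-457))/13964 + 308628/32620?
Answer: -102525631/56938210 ≈ -1.8006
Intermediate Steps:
(-157262 + 0*(-457))/13964 + 308628/32620 = (-157262 + 0)*(1/13964) + 308628*(1/32620) = -157262*1/13964 + 77157/8155 = -78631/6982 + 77157/8155 = -102525631/56938210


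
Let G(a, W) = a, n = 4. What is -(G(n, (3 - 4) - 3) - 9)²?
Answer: -25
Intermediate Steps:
-(G(n, (3 - 4) - 3) - 9)² = -(4 - 9)² = -1*(-5)² = -1*25 = -25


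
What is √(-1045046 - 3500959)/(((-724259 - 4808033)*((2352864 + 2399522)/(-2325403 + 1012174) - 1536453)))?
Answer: 1313229*I*√4546005/11162612834690059916 ≈ 2.5084e-10*I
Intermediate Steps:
√(-1045046 - 3500959)/(((-724259 - 4808033)*((2352864 + 2399522)/(-2325403 + 1012174) - 1536453))) = √(-4546005)/((-5532292*(4752386/(-1313229) - 1536453))) = (I*√4546005)/((-5532292*(4752386*(-1/1313229) - 1536453))) = (I*√4546005)/((-5532292*(-4752386/1313229 - 1536453))) = (I*√4546005)/((-5532292*(-2017719389123/1313229))) = (I*√4546005)/(11162612834690059916/1313229) = (I*√4546005)*(1313229/11162612834690059916) = 1313229*I*√4546005/11162612834690059916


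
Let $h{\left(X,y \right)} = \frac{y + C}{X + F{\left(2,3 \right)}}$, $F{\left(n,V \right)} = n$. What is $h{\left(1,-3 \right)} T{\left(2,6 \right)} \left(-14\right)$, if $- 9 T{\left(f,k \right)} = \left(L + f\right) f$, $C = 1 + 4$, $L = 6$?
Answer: $\frac{448}{27} \approx 16.593$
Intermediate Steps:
$C = 5$
$T{\left(f,k \right)} = - \frac{f \left(6 + f\right)}{9}$ ($T{\left(f,k \right)} = - \frac{\left(6 + f\right) f}{9} = - \frac{f \left(6 + f\right)}{9}$)
$h{\left(X,y \right)} = \frac{5 + y}{2 + X}$ ($h{\left(X,y \right)} = \frac{y + 5}{X + 2} = \frac{5 + y}{2 + X}$)
$h{\left(1,-3 \right)} T{\left(2,6 \right)} \left(-14\right) = \frac{5 - 3}{2 + 1} \left(\left(- \frac{1}{9}\right) 2 \left(6 + 2\right)\right) \left(-14\right) = \frac{1}{3} \cdot 2 \left(\left(- \frac{1}{9}\right) 2 \cdot 8\right) \left(-14\right) = \frac{1}{3} \cdot 2 \left(- \frac{16}{9}\right) \left(-14\right) = \frac{2}{3} \left(- \frac{16}{9}\right) \left(-14\right) = \left(- \frac{32}{27}\right) \left(-14\right) = \frac{448}{27}$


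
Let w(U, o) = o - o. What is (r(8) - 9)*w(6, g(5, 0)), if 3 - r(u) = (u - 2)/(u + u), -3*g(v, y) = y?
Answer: 0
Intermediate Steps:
g(v, y) = -y/3
w(U, o) = 0
r(u) = 3 - (-2 + u)/(2*u) (r(u) = 3 - (u - 2)/(u + u) = 3 - (-2 + u)/(2*u))
(r(8) - 9)*w(6, g(5, 0)) = ((5/2 + 1/8) - 9)*0 = ((5/2 + ⅛) - 9)*0 = (21/8 - 9)*0 = -51/8*0 = 0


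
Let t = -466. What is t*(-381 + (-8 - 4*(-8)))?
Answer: 166362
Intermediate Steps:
t*(-381 + (-8 - 4*(-8))) = -466*(-381 + (-8 - 4*(-8))) = -466*(-381 + (-8 + 32)) = -466*(-381 + 24) = -466*(-357) = 166362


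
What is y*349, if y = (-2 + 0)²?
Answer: 1396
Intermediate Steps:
y = 4 (y = (-2)² = 4)
y*349 = 4*349 = 1396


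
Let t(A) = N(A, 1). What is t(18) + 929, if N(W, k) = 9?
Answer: 938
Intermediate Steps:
t(A) = 9
t(18) + 929 = 9 + 929 = 938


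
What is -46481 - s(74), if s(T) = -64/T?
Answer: -1719765/37 ≈ -46480.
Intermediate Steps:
-46481 - s(74) = -46481 - (-64)/74 = -46481 - 1*(-32/37) = -46481 + 32/37 = -1719765/37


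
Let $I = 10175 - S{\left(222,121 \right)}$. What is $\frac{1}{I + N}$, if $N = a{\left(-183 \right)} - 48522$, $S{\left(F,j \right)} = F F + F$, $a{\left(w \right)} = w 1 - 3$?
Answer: $- \frac{1}{88039} \approx -1.1359 \cdot 10^{-5}$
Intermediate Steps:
$a{\left(w \right)} = -3 + w$ ($a{\left(w \right)} = w - 3 = -3 + w$)
$S{\left(F,j \right)} = F + F^{2}$ ($S{\left(F,j \right)} = F^{2} + F = F + F^{2}$)
$I = -39331$ ($I = 10175 - 222 \left(1 + 222\right) = 10175 - 222 \cdot 223 = 10175 - 49506 = -39331$)
$N = -48708$ ($N = \left(-3 - 183\right) - 48522 = -186 - 48522 = -48708$)
$\frac{1}{I + N} = \frac{1}{-39331 - 48708} = \frac{1}{-88039} = - \frac{1}{88039}$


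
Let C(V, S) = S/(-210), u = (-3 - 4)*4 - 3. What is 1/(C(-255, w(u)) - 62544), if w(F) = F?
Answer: -210/13134209 ≈ -1.5989e-5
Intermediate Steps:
u = -31 (u = -7*4 - 3 = -28 - 3 = -31)
C(V, S) = -S/210 (C(V, S) = S*(-1/210) = -S/210)
1/(C(-255, w(u)) - 62544) = 1/(-1/210*(-31) - 62544) = 1/(31/210 - 62544) = 1/(-13134209/210) = -210/13134209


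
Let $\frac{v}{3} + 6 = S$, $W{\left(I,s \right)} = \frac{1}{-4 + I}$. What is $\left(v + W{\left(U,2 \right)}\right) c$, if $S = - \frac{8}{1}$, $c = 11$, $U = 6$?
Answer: $- \frac{913}{2} \approx -456.5$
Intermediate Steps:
$S = -8$ ($S = \left(-8\right) 1 = -8$)
$v = -42$ ($v = -18 + 3 \left(-8\right) = -18 - 24 = -42$)
$\left(v + W{\left(U,2 \right)}\right) c = \left(-42 + \frac{1}{-4 + 6}\right) 11 = \left(-42 + \frac{1}{2}\right) 11 = \left(- \frac{83}{2}\right) 11 = - \frac{913}{2}$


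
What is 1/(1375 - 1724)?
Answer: -1/349 ≈ -0.0028653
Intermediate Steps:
1/(1375 - 1724) = 1/(-349) = -1/349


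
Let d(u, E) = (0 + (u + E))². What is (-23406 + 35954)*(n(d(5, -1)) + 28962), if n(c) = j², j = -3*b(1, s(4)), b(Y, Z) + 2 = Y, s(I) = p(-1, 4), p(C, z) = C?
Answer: 363528108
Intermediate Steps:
s(I) = -1
b(Y, Z) = -2 + Y
d(u, E) = (E + u)² (d(u, E) = (0 + (E + u))² = (E + u)²)
j = 3 (j = -3*(-2 + 1) = -3*(-1) = 3)
n(c) = 9 (n(c) = 3² = 9)
(-23406 + 35954)*(n(d(5, -1)) + 28962) = (-23406 + 35954)*(9 + 28962) = 12548*28971 = 363528108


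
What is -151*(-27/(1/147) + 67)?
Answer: 589202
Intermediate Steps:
-151*(-27/(1/147) + 67) = -151*(-27/1/147 + 67) = -151*(-27*147 + 67) = -151*(-3969 + 67) = -151*(-3902) = 589202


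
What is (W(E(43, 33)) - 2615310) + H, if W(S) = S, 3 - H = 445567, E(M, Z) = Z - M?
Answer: -3060884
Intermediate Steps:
H = -445564 (H = 3 - 1*445567 = 3 - 445567 = -445564)
(W(E(43, 33)) - 2615310) + H = ((33 - 1*43) - 2615310) - 445564 = ((33 - 43) - 2615310) - 445564 = (-10 - 2615310) - 445564 = -2615320 - 445564 = -3060884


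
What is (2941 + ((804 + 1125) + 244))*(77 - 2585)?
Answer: -12825912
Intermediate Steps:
(2941 + ((804 + 1125) + 244))*(77 - 2585) = (2941 + (1929 + 244))*(-2508) = (2941 + 2173)*(-2508) = 5114*(-2508) = -12825912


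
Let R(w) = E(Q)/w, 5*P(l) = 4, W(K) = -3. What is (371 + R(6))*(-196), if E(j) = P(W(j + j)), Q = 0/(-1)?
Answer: -1091132/15 ≈ -72742.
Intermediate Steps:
P(l) = ⅘ (P(l) = (⅕)*4 = ⅘)
Q = 0 (Q = 0*(-1) = 0)
E(j) = ⅘
R(w) = 4/(5*w)
(371 + R(6))*(-196) = (371 + (⅘)/6)*(-196) = (371 + (⅘)*(⅙))*(-196) = (371 + 2/15)*(-196) = (5567/15)*(-196) = -1091132/15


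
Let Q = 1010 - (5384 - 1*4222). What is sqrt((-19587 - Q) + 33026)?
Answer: sqrt(13591) ≈ 116.58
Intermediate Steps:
Q = -152 (Q = 1010 - (5384 - 4222) = 1010 - 1*1162 = 1010 - 1162 = -152)
sqrt((-19587 - Q) + 33026) = sqrt((-19587 - 1*(-152)) + 33026) = sqrt((-19587 + 152) + 33026) = sqrt(-19435 + 33026) = sqrt(13591)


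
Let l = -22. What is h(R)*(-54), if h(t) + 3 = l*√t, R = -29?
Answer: 162 + 1188*I*√29 ≈ 162.0 + 6397.6*I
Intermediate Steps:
h(t) = -3 - 22*√t
h(R)*(-54) = (-3 - 22*I*√29)*(-54) = 162 + 1188*I*√29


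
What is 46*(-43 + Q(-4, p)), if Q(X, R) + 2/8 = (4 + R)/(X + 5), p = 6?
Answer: -3059/2 ≈ -1529.5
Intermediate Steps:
Q(X, R) = -1/4 + (4 + R)/(5 + X) (Q(X, R) = -1/4 + (4 + R)/(X + 5) = -1/4 + (4 + R)/(5 + X))
46*(-43 + Q(-4, p)) = 46*(-43 + (11 - 1*(-4) + 4*6)/(4*(5 - 4))) = 46*(-43 + (1/4)*(11 + 4 + 24)/1) = 46*(-43 + (1/4)*1*39) = 46*(-43 + 39/4) = 46*(-133/4) = -3059/2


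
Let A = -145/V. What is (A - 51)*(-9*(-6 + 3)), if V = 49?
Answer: -71388/49 ≈ -1456.9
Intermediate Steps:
A = -145/49 ≈ -2.9592
(A - 51)*(-9*(-6 + 3)) = (-145/49 - 51)*(-9*(-6 + 3)) = -(-23796)*(-3)/49 = -2644/49*27 = -71388/49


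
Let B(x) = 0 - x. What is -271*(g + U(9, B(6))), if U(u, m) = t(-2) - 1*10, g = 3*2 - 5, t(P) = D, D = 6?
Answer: 813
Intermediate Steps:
B(x) = -x
t(P) = 6
g = 1 (g = 6 - 5 = 1)
U(u, m) = -4 (U(u, m) = 6 - 1*10 = 6 - 10 = -4)
-271*(g + U(9, B(6))) = -271*(1 - 4) = -271*(-3) = 813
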